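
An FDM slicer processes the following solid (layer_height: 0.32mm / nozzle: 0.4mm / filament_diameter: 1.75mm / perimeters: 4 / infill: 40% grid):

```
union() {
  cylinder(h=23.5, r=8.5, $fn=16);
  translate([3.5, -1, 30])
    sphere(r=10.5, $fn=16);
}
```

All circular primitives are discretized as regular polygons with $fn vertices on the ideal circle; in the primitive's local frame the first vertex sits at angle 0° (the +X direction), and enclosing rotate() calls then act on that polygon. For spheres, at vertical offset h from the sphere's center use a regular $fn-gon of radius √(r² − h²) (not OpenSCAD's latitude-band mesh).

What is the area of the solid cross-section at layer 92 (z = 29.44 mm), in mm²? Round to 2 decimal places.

336.57 mm²

At z = 29.44 mm: the cylinder does not reach this height (z outside [0, 23.5]); the r=10.5 sphere at (3.5, -1) contributes a regular 16-gon of circumradius √(10.5²−0.56²) = 10.485 (area = (16/2)·10.485²·sin(360°/16) = 336.57 mm²); Combining (union): only the r=10.5 sphere at (3.5, -1) is present, so the union is just that shape — area = 336.57 mm². Overall, the cross-section is a single solid region. Net area = 336.57 mm².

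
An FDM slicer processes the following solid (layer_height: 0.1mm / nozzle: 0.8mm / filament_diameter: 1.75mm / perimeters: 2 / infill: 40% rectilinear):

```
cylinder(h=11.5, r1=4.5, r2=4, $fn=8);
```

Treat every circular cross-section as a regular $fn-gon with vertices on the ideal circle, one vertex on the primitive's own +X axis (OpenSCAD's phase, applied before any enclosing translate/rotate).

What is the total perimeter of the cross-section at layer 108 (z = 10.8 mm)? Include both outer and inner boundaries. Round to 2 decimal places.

At z = 10.8 mm: the cone (r1=4.5→r2=4) has section circumradius 4.030 here — a regular 8-gon (perimeter = 2·8·4.030·sin(180°/8) = 24.68 mm). Overall, the cross-section is a single solid region. Total boundary length (outer) = 24.68 mm.

24.68 mm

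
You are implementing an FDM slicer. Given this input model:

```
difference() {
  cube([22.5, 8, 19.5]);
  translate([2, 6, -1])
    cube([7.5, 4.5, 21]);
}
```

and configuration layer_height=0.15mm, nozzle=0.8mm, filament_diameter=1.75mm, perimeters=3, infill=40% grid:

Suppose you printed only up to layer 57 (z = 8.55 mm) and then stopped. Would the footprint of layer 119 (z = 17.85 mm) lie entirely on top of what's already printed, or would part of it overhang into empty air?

Compare the two slices. At z = 8.55: the 22.5×8 cube contributes its full rectangle (area 180.00 mm²); the cube at (2, 6) is present — its section is the full 7.5×4.5 rectangle (area 33.75 mm²); After the difference (first − rest): starting from the 22.5×8 cube (180.00 mm²), the 7.5×4.5 cube at (2, 6) partially overlaps it — only the 15.00 mm² overlap (of its 33.75 mm²) is removed, clipping the outline — area = 165.00 mm². At z = 17.85: the cube (footprint 22.5×8) is included at this height (area 180.00 mm²); the 7.5×4.5 cube at (2, 6) contributes its full rectangle (area 33.75 mm²); Taking the first minus the rest: starting from the 22.5×8 cube (180.00 mm²), the 7.5×4.5 cube at (2, 6) partially overlaps it — only the 15.00 mm² overlap (of its 33.75 mm²) is removed, clipping the outline — area = 165.00 mm². Checking containment: the cross-section at z = 17.85 is a subset of the cross-section at z = 8.55.

entirely on top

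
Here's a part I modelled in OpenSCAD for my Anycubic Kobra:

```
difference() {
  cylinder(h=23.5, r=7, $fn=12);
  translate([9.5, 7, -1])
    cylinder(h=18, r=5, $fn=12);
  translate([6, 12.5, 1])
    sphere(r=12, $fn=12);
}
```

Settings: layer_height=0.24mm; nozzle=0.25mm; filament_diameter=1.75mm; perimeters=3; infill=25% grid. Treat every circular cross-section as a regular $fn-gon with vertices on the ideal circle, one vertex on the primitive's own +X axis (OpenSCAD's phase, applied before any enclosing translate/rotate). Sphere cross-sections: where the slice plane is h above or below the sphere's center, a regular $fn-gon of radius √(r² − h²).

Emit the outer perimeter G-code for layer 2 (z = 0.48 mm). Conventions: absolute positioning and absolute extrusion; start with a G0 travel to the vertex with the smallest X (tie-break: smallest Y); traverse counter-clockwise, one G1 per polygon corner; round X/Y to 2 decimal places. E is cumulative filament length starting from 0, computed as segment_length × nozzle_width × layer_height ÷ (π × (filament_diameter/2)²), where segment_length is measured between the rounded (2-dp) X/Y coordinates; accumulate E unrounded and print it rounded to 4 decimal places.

At z = 0.48 mm: the cylinder: section is a regular 12-gon, circumradius r=7; the r=5 cylinder at (9.5, 7) gives a regular 12-gon of circumradius 5 (constant along its height); the r=12 sphere at (6, 12.5) contributes a regular 12-gon of circumradius √(12²−0.52²) = 11.989; Taking the first minus the rest: starting from the r=7 cylinder, the r=5 cylinder at (9.5, 7) misses the remaining region (no effect); the r=12 sphere at (6, 12.5) partially overlaps it — only the 37.64 mm² overlap (of its 431.19 mm²) is removed, clipping the outline — 1 connected region. The outline is a single polygon with 12 vertices. Extrusion per mm of travel: 0.25 × 0.24 / (π × 0.875²) = 0.024945. Accumulating E over each segment gives final E = 1.0411.

G0 X-7.00 Y0.00 Z0.48
G1 X-6.06 Y-3.50 E0.0904
G1 X-3.50 Y-6.06 E0.1807
G1 X0.00 Y-7.00 E0.2711
G1 X3.50 Y-6.06 E0.3615
G1 X6.06 Y-3.50 E0.4518
G1 X7.00 Y0.00 E0.5422
G1 X6.81 Y0.73 E0.5610
G1 X6.00 Y0.51 E0.5820
G1 X0.01 Y2.12 E0.7367
G1 X-3.72 Y5.84 E0.8681
G1 X-6.06 Y3.50 E0.9507
G1 X-7.00 Y0.00 E1.0411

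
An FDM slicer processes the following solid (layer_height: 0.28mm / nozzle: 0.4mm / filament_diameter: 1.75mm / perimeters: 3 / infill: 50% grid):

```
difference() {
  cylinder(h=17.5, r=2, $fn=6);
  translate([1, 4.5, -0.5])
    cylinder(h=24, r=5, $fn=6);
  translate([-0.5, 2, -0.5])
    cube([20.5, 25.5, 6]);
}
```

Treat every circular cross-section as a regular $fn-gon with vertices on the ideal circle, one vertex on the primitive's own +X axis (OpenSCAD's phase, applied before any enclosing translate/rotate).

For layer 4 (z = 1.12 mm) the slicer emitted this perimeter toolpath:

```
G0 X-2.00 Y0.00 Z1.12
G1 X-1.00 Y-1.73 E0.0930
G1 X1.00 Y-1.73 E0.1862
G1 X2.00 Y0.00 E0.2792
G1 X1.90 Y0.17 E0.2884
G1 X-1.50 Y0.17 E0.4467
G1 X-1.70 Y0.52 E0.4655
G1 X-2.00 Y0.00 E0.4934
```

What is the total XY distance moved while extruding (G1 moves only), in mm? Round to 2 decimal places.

Sum the Euclidean lengths of each G1 segment: total = 10.60 mm.

10.60 mm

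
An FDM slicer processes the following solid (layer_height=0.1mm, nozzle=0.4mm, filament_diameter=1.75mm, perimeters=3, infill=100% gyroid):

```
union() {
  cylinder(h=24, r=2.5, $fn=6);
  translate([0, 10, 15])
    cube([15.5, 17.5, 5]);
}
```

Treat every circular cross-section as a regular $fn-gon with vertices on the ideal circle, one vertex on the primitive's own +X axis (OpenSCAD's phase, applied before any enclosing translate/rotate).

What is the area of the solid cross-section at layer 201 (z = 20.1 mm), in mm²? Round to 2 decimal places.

16.24 mm²

At z = 20.1 mm: the cylinder: section is a regular 6-gon, circumradius r=2.5 (area = (6/2)·2.500²·sin(360°/6) = 16.24 mm²); the cube at (0, 10) does not reach this height (z outside [15, 20]); Taking the union: only the r=2.5 cylinder is present, so the union is just that shape — area = 16.24 mm². Overall, the cross-section is a single solid region. Net area = 16.24 mm².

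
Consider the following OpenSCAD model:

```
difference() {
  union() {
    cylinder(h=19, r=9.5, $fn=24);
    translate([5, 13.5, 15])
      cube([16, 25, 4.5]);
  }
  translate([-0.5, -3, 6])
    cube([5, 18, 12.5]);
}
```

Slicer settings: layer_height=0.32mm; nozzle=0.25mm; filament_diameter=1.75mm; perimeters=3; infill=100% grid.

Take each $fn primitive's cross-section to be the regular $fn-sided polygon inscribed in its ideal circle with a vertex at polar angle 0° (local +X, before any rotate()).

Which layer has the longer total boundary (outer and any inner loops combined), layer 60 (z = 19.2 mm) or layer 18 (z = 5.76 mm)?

Layer 60 (z = 19.2): the cylinder is absent (z outside [0, 19]); the cube at (5, 13.5) (footprint 16×25) is included at this height (perimeter 82.00 mm); Merging all regions: only the 16×25 cube at (5, 13.5) is present, so the union is just that shape — boundary = 82.00 mm; the cube at (-0.5, -3) is not intersected at this z (z outside [6, 18.5]); Subtracting the remaining from the first: none of the subtracted shapes is present at this height, so the result so far is unchanged — boundary = 82.00 mm. So its perimeter = 82.00 mm. Layer 18 (z = 5.76): the cylinder: section is a regular 24-gon, circumradius r=9.5 (perimeter = 2·24·9.500·sin(180°/24) = 59.52 mm); the cube at (5, 13.5) is not intersected at this z (z outside [15, 19.5]); Combining (union): only the r=9.5 cylinder is present, so the union is just that shape — boundary = 59.52 mm; the cube at (-0.5, -3) is absent (z outside [6, 18.5]); Taking the first minus the rest: none of the subtracted shapes is present at this height, so that combined region is unchanged — boundary = 59.52 mm. So its perimeter = 59.52 mm. Layer 60 is larger (82.00 vs 59.52 mm).

layer 60 (z = 19.2 mm)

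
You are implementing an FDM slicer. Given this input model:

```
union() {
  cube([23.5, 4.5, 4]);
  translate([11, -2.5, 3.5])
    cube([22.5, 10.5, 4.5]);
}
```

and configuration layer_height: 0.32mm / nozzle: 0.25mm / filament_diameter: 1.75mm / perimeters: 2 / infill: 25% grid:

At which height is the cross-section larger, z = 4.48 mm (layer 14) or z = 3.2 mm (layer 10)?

Layer 14 (z = 4.48): the cube is not intersected at this z (z outside [0, 4]); the cube at (11, -2.5) (footprint 22.5×10.5) is included at this height (area 236.25 mm²); Taking the union: only the 22.5×10.5 cube at (11, -2.5) is present, so the union is just that shape — area = 236.25 mm². So its area = 236.25 mm². Layer 10 (z = 3.2): the 23.5×4.5 cube contributes its full rectangle (area 105.75 mm²); the cube at (11, -2.5) is absent (z outside [3.5, 8]); Merging all regions: only the 23.5×4.5 cube is present, so the union is just that shape — area = 105.75 mm². So its area = 105.75 mm². Layer 14 is larger (236.25 vs 105.75 mm²).

layer 14 (z = 4.48 mm)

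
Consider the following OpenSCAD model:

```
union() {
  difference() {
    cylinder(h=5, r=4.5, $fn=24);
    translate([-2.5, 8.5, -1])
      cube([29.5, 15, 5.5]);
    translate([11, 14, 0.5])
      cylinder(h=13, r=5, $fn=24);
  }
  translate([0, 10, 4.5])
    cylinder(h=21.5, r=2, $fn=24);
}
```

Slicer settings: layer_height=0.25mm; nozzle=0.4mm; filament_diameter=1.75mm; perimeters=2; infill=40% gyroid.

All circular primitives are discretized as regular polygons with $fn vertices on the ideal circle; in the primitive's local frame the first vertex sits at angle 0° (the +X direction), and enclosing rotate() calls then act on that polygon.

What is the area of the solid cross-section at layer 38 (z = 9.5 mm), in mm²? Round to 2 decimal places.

At z = 9.5 mm: the cylinder is not intersected at this z (z outside [0, 5]); the cube at (-2.5, 8.5) is absent (z outside [-1, 4.5]); the cylinder at (11, 14): section is a regular 24-gon, circumradius r=5 (area = (24/2)·5.000²·sin(360°/24) = 77.65 mm²); Subtracting the remaining from the first: the first operand is absent here, so nothing remains; the r=2 cylinder at (0, 10) gives a regular 24-gon of circumradius 2 (constant along its height) (area = (24/2)·2.000²·sin(360°/24) = 12.42 mm²); Merging all regions: only the r=2 cylinder at (0, 10) is present, so the union is just that shape — area = 12.42 mm². Overall, the cross-section is a single solid region. Net area = 12.42 mm².

12.42 mm²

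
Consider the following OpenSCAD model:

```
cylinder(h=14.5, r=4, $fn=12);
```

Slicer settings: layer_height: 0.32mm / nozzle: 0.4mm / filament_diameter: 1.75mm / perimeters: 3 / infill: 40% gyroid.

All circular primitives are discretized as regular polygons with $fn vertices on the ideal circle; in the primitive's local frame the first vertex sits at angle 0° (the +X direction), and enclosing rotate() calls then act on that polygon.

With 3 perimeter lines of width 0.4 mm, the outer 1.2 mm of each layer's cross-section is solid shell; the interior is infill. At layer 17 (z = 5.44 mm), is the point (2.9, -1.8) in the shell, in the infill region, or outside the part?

shell

At z = 5.44 mm: the r=4 cylinder gives a regular 12-gon of circumradius 4 (constant along its height). Overall, the cross-section is a single solid region. The nearest boundary edge runs (2.00, -3.46)→(3.46, -2.00); distance from the point to it = 0.54 mm. The point is inside the cross-section, 0.54 mm from the nearest boundary — within the 1.2 mm shell band (3 × 0.4).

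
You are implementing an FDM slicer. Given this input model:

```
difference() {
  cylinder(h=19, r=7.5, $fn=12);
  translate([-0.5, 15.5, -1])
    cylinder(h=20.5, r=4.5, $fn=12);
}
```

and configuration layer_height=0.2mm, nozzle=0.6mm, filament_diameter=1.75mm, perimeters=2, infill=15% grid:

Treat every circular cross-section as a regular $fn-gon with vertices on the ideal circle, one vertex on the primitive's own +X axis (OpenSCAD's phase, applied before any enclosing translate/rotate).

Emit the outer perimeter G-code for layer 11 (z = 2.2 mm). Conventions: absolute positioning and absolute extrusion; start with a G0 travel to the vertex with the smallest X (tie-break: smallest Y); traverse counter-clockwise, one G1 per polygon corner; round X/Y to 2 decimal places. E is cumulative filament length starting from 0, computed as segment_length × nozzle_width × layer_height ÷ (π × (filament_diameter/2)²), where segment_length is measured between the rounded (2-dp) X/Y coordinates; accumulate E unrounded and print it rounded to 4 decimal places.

G0 X-7.50 Y0.00 Z2.20
G1 X-6.50 Y-3.75 E0.1936
G1 X-3.75 Y-6.50 E0.3877
G1 X0.00 Y-7.50 E0.5813
G1 X3.75 Y-6.50 E0.7749
G1 X6.50 Y-3.75 E0.9689
G1 X7.50 Y0.00 E1.1626
G1 X6.50 Y3.75 E1.3562
G1 X3.75 Y6.50 E1.5502
G1 X0.00 Y7.50 E1.7438
G1 X-3.75 Y6.50 E1.9375
G1 X-6.50 Y3.75 E2.1315
G1 X-7.50 Y0.00 E2.3251

At z = 2.2 mm: the r=7.5 cylinder gives a regular 12-gon of circumradius 7.5 (constant along its height); the r=4.5 cylinder at (-0.5, 15.5) contributes a regular 12-gon of circumradius 4.5; Subtracting the remaining from the first: starting from the r=7.5 cylinder, the r=4.5 cylinder at (-0.5, 15.5) misses the remaining region (no effect) — 1 connected region. The outline is a single polygon with 12 vertices. Extrusion per mm of travel: 0.6 × 0.2 / (π × 0.875²) = 0.049890. Accumulating E over each segment gives final E = 2.3251.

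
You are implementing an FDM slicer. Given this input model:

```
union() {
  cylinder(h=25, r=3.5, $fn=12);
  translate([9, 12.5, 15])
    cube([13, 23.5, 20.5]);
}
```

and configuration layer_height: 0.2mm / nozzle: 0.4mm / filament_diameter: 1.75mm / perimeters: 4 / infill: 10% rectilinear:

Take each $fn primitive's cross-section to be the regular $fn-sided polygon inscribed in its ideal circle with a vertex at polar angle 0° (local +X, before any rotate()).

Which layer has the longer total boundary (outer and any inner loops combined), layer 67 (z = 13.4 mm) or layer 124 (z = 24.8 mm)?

layer 124 (z = 24.8 mm)

Layer 67 (z = 13.4): the r=3.5 cylinder gives a regular 12-gon of circumradius 3.5 (constant along its height) (perimeter = 2·12·3.500·sin(180°/12) = 21.74 mm); the cube at (9, 12.5) is not intersected at this z (z outside [15, 35.5]); Taking the union: only the r=3.5 cylinder is present, so the union is just that shape — boundary = 21.74 mm. So its perimeter = 21.74 mm. Layer 124 (z = 24.8): the r=3.5 cylinder gives a regular 12-gon of circumradius 3.5 (constant along its height) (perimeter = 2·12·3.500·sin(180°/12) = 21.74 mm); the cube at (9, 12.5) is present — its section is the full 13×23.5 rectangle (perimeter 73.00 mm); Combining (union): the 2 present regions are separate (no shared area or edge), so areas and boundary lengths simply add and each stays a separate island — boundary = 94.74 mm. So its perimeter = 94.74 mm. Layer 124 is larger (94.74 vs 21.74 mm).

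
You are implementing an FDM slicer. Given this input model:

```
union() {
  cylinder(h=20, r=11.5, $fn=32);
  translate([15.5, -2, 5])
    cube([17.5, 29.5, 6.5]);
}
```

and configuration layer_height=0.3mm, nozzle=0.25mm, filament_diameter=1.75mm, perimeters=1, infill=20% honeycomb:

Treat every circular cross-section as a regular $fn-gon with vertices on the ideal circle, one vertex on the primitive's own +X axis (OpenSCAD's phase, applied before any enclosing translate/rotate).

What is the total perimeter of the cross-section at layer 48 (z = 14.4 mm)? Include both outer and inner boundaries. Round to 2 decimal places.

72.14 mm

At z = 14.4 mm: the cylinder: section is a regular 32-gon, circumradius r=11.5 (perimeter = 2·32·11.500·sin(180°/32) = 72.14 mm); the cube at (15.5, -2) does not reach this height (z outside [5, 11.5]); Merging all regions: only the r=11.5 cylinder is present, so the union is just that shape — boundary = 72.14 mm. Overall, the cross-section is a single solid region. Total boundary length (outer) = 72.14 mm.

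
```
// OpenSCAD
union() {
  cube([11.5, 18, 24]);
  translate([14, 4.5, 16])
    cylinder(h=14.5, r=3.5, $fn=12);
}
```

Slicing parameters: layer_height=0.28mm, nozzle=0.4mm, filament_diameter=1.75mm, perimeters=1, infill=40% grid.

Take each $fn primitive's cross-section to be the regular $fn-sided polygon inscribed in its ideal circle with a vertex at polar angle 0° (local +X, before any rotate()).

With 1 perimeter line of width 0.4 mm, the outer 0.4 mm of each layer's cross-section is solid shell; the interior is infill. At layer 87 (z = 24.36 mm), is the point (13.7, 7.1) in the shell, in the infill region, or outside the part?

At z = 24.36 mm: the cube does not reach this height (z outside [0, 24]); the r=3.5 cylinder at (14, 4.5) gives a regular 12-gon of circumradius 3.5 (constant along its height); Taking the union: only the r=3.5 cylinder at (14, 4.5) is present, so the union is just that shape — 1 connected region. Overall, the cross-section is a single solid region. The nearest boundary edge runs (14.00, 8.00)→(12.25, 7.53); distance from the point to it = 0.79 mm. The point is inside the cross-section and 0.79 mm from the nearest boundary — more than the 0.4 mm shell width (1 × 0.4), so it's in the infill interior.

infill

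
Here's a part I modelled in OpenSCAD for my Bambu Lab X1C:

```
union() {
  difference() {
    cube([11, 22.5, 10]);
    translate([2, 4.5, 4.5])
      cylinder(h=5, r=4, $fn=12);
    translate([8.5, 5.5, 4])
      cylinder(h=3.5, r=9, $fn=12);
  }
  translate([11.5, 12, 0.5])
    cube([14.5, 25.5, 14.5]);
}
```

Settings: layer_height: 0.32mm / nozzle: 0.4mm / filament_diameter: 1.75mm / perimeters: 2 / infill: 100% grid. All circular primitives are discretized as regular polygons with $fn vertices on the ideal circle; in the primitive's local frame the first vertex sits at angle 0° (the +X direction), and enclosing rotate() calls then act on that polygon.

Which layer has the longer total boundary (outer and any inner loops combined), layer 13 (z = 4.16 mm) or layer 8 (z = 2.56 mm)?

layer 8 (z = 2.56 mm)

Layer 13 (z = 4.16): the 11×22.5 cube contributes its full rectangle (perimeter 67.00 mm); the cylinder at (2, 4.5) is absent (z outside [4.5, 9.5]); the r=9 cylinder at (8.5, 5.5) gives a regular 12-gon of circumradius 9 (constant along its height) (perimeter = 2·12·9.000·sin(180°/12) = 55.90 mm); Taking the first minus the rest: starting from the 11×22.5 cube, the r=9 cylinder at (8.5, 5.5) partially overlaps it — only the 140.31 mm² overlap (of its 243.00 mm²) is removed, clipping the outline — boundary = 58.92 mm; the cube at (11.5, 12) is present — its section is the full 14.5×25.5 rectangle (perimeter 80.00 mm); Merging all regions: the 2 present regions are separate (no shared area or edge), so areas and boundary lengths simply add and each stays a separate island — boundary = 138.92 mm. So its perimeter = 138.92 mm. Layer 8 (z = 2.56): the 11×22.5 cube contributes its full rectangle (perimeter 67.00 mm); the cylinder at (2, 4.5) is not intersected at this z (z outside [4.5, 9.5]); the cylinder at (8.5, 5.5) is not intersected at this z (z outside [4, 7.5]); After the difference (first − rest): none of the subtracted shapes is present at this height, so the 11×22.5 cube is unchanged — boundary = 67.00 mm; the cube at (11.5, 12) is present — its section is the full 14.5×25.5 rectangle (perimeter 80.00 mm); Combining (union): the 2 present regions are separate (no shared area or edge), so areas and boundary lengths simply add and each stays a separate island — boundary = 147.00 mm. So its perimeter = 147.00 mm. Layer 8 is larger (147.00 vs 138.92 mm).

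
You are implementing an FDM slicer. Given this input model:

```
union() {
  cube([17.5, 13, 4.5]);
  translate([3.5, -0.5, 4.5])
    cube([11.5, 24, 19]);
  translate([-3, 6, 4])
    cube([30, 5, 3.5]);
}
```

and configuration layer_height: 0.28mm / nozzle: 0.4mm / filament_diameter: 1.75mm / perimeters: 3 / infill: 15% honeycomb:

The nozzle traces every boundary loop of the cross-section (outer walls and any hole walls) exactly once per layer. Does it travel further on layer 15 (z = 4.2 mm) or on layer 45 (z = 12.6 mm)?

Layer 15 (z = 4.2): the 17.5×13 cube contributes its full rectangle (perimeter 61.00 mm); the cube at (3.5, -0.5) is not intersected at this z (z outside [4.5, 23.5]); the 30×5 cube at (-3, 6) contributes its full rectangle (perimeter 70.00 mm); Merging all regions: the regions partially overlap (shared area 87.50 mm²), so the edge portions inside another operand are dropped and the merged outline is re-measured after clipping — boundary = 86.00 mm. So its perimeter = 86.00 mm. Layer 45 (z = 12.6): the cube is absent (z outside [0, 4.5]); the cube at (3.5, -0.5) is present — its section is the full 11.5×24 rectangle (perimeter 71.00 mm); the cube at (-3, 6) is absent (z outside [4, 7.5]); Taking the union: only the 11.5×24 cube at (3.5, -0.5) is present, so the union is just that shape — boundary = 71.00 mm. So its perimeter = 71.00 mm. Layer 15 is larger (86.00 vs 71.00 mm).

layer 15 (z = 4.2 mm)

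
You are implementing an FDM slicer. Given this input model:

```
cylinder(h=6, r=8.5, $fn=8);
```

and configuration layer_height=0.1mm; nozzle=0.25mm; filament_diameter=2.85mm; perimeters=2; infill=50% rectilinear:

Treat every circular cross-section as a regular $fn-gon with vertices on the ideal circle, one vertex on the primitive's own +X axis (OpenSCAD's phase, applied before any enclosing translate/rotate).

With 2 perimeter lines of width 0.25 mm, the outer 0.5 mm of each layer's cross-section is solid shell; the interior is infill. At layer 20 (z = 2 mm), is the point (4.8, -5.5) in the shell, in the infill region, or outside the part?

At z = 2 mm: the cylinder: section is a regular 8-gon, circumradius r=8.5. Overall, the cross-section is a single solid region. The nearest boundary edge runs (-0.00, -8.50)→(6.01, -6.01); distance from the point to it = 0.93 mm. The point is inside the cross-section and 0.93 mm from the nearest boundary — more than the 0.5 mm shell width (2 × 0.25), so it's in the infill interior.

infill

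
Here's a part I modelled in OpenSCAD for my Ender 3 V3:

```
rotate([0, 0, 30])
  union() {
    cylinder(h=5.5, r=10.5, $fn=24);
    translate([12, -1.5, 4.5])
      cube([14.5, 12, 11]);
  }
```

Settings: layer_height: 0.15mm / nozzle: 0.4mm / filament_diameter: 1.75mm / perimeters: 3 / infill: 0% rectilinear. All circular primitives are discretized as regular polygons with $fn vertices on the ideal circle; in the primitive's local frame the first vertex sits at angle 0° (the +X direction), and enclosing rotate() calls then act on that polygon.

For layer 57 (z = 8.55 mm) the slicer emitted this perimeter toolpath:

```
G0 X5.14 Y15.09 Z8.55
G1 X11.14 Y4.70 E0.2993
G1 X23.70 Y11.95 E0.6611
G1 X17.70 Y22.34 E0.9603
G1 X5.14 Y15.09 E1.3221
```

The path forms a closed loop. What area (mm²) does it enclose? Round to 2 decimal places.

174.00 mm²

Apply the shoelace formula to the sequence of (X, Y) vertices; enclosed area = 174.00 mm².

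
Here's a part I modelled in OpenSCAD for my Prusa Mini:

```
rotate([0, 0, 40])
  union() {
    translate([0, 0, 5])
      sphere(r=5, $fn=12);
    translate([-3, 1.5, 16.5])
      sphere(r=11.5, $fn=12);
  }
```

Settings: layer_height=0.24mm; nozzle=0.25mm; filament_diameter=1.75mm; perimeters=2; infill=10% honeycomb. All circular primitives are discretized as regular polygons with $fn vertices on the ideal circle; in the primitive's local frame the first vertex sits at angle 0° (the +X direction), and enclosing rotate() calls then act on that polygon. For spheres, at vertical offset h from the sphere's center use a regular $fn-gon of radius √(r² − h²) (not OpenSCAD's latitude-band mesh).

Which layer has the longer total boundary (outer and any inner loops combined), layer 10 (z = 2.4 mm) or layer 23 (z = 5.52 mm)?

layer 23 (z = 5.52 mm)

Layer 10 (z = 2.4): the r=5 sphere slices to a regular 12-gon of circumradius 4.271 (√(r²−h²) with h=2.6 from center) (perimeter = 2·12·4.271·sin(180°/12) = 26.53 mm); the sphere at (-3, 1.5) is not intersected at this z (|z−center|=14.100 > r=11.5); Merging all regions: only the r=5 sphere is present, so the union is just that shape — boundary = 26.53 mm; (whole slice rotated 40° about Z — lengths, areas and connectivity unchanged). So its perimeter = 26.53 mm. Layer 23 (z = 5.52): the sphere: section is a regular 12-gon, circumradius = √(r²−h²) = √(5²−0.52²) = 4.973 (perimeter = 2·12·4.973·sin(180°/12) = 30.89 mm); the r=11.5 sphere at (-3, 1.5) slices to a regular 12-gon of circumradius 3.419 (√(r²−h²) with h=10.98 from center) (perimeter = 2·12·3.419·sin(180°/12) = 21.24 mm); Taking the union: the regions partially overlap (shared area 24.83 mm²), so the edge portions inside another operand are dropped and the merged outline is re-measured after clipping — boundary = 33.71 mm; (rotated 40° about Z; rotation is an isometry so areas/perimeters/island counts are preserved). So its perimeter = 33.71 mm. Layer 23 is larger (33.71 vs 26.53 mm).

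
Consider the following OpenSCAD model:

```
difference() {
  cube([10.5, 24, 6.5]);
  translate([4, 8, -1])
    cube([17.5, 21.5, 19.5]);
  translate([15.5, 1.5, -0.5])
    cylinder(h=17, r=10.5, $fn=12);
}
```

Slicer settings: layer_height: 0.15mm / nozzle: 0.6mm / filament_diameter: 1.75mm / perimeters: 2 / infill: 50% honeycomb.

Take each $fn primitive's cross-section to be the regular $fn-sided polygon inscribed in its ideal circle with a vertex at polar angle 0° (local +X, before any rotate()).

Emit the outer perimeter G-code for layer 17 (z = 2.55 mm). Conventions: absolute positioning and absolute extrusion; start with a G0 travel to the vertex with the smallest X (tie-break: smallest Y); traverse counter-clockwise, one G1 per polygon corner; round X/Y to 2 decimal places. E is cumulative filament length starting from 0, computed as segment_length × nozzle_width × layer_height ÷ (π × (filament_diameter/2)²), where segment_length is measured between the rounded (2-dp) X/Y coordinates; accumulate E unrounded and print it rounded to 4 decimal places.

At z = 2.55 mm: the cube (footprint 10.5×24) is included at this height; the 17.5×21.5 cube at (4, 8) contributes its full rectangle; the r=10.5 cylinder at (15.5, 1.5) gives a regular 12-gon of circumradius 10.5 (constant along its height); After the difference (first − rest): starting from the 10.5×24 cube, the 17.5×21.5 cube at (4, 8) partially overlaps it — only the 104.00 mm² overlap (of its 376.25 mm²) is removed, clipping the outline; the r=10.5 cylinder at (15.5, 1.5) partially overlaps it — only the 37.47 mm² overlap (of its 330.75 mm²) is removed, clipping the outline — 1 connected region. The outline is a single polygon with 8 vertices. Extrusion per mm of travel: 0.6 × 0.15 / (π × 0.875²) = 0.037418. Accumulating E over each segment gives final E = 2.3130.

G0 X0.00 Y0.00 Z2.55
G1 X5.40 Y0.00 E0.2021
G1 X5.00 Y1.50 E0.2601
G1 X6.41 Y6.75 E0.4635
G1 X7.66 Y8.00 E0.5297
G1 X4.00 Y8.00 E0.6666
G1 X4.00 Y24.00 E1.2653
G1 X0.00 Y24.00 E1.4150
G1 X0.00 Y0.00 E2.3130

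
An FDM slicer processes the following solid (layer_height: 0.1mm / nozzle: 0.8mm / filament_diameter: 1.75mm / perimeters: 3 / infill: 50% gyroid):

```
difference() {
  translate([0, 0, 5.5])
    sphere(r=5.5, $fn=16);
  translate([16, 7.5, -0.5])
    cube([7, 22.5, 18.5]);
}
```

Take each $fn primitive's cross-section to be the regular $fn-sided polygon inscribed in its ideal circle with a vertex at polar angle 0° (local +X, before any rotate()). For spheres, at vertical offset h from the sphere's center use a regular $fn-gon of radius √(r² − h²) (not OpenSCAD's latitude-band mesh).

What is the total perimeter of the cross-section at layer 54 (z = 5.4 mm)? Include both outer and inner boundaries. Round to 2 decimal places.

At z = 5.4 mm: the r=5.5 sphere contributes a regular 16-gon of circumradius √(5.5²−0.1²) = 5.499 (perimeter = 2·16·5.499·sin(180°/16) = 34.33 mm); the cube at (16, 7.5) (footprint 7×22.5) is included at this height (perimeter 59.00 mm); Taking the first minus the rest: starting from the r=5.5 sphere, the 7×22.5 cube at (16, 7.5) misses the remaining region (no effect) — boundary = 34.33 mm. Overall, the cross-section is a single solid region. Total boundary length (outer) = 34.33 mm.

34.33 mm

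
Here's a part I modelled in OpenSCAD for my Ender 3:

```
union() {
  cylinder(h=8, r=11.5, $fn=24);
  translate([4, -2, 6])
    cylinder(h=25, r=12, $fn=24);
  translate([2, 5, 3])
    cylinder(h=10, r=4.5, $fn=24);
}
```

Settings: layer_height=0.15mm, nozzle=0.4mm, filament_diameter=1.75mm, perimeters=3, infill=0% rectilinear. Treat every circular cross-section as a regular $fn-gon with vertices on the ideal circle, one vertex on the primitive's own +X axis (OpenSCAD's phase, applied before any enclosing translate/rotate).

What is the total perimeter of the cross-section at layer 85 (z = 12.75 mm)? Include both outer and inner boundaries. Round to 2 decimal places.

At z = 12.75 mm: the cylinder is absent (z outside [0, 8]); the r=12 cylinder at (4, -2) gives a regular 24-gon of circumradius 12 (constant along its height) (perimeter = 2·24·12.000·sin(180°/24) = 75.18 mm); the r=4.5 cylinder at (2, 5) contributes a regular 24-gon of circumradius 4.5 (perimeter = 2·24·4.500·sin(180°/24) = 28.19 mm); Merging all regions: the r=4.5 cylinder at (2, 5) lies entirely inside the r=12 cylinder at (4, -2), so the union is just the r=12 cylinder at (4, -2) — boundary = 75.18 mm. Overall, the cross-section is a single solid region. Total boundary length (outer) = 75.18 mm.

75.18 mm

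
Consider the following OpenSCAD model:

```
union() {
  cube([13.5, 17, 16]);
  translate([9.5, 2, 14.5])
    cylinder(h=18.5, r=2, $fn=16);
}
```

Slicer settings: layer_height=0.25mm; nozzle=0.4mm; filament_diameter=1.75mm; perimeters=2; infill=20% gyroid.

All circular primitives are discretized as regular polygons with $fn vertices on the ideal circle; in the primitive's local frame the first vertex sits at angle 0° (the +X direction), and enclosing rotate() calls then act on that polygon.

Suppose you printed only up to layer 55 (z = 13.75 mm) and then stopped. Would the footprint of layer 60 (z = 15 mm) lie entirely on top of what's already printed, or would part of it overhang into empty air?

Compare the two slices. At z = 13.75: the 13.5×17 cube contributes its full rectangle (area 229.50 mm²); the cylinder at (9.5, 2) does not reach this height (z outside [14.5, 33]); Combining (union): only the 13.5×17 cube is present, so the union is just that shape — area = 229.50 mm². At z = 15: the cube (footprint 13.5×17) is included at this height (area 229.50 mm²); the r=2 cylinder at (9.5, 2) contributes a regular 16-gon of circumradius 2 (area = (16/2)·2.000²·sin(360°/16) = 12.25 mm²); Merging all regions: the r=2 cylinder at (9.5, 2) lies entirely inside the 13.5×17 cube, so the union is just the 13.5×17 cube — area = 229.50 mm². Checking containment: the cross-section at z = 15 is a subset of the cross-section at z = 13.75.

entirely on top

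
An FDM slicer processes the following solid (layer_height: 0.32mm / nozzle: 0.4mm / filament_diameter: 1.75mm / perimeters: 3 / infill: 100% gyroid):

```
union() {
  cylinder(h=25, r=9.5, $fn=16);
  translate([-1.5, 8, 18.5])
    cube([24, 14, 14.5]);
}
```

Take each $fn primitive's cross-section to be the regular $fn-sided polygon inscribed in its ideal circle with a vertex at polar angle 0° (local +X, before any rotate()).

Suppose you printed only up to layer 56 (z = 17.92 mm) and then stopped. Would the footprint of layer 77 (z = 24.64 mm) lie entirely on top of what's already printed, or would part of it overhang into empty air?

Compare the two slices. At z = 17.92: the cylinder: section is a regular 16-gon, circumradius r=9.5 (area = (16/2)·9.500²·sin(360°/16) = 276.30 mm²); the cube at (-1.5, 8) is absent (z outside [18.5, 33]); Combining (union): only the r=9.5 cylinder is present, so the union is just that shape — area = 276.30 mm². At z = 24.64: the r=9.5 cylinder contributes a regular 16-gon of circumradius 9.5 (area = (16/2)·9.500²·sin(360°/16) = 276.30 mm²); the cube at (-1.5, 8) (footprint 24×14) is included at this height (area 336.00 mm²); Combining (union): the regions partially overlap — summed areas 612.30 mm² minus the doubly-counted overlap 6.62 mm² gives 605.68 mm² — area = 605.68 mm². Checking containment: at z = 24.64 the cross-section extends beyond the z = 17.92 cross-section by about 329.38 mm².

part overhangs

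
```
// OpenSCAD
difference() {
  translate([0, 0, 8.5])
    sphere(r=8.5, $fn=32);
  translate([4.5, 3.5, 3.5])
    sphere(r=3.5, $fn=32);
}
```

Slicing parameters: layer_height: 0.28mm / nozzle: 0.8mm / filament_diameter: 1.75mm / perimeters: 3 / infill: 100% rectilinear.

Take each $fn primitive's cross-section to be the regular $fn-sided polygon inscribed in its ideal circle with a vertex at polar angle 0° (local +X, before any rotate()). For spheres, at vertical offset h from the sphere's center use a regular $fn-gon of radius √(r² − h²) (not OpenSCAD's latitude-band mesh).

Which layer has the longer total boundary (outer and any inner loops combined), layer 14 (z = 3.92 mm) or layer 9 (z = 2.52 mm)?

Layer 14 (z = 3.92): the r=8.5 sphere slices to a regular 32-gon of circumradius 7.161 (√(r²−h²) with h=4.58 from center) (perimeter = 2·32·7.161·sin(180°/32) = 44.92 mm); the r=3.5 sphere at (4.5, 3.5) contributes a regular 32-gon of circumradius √(3.5²−0.42²) = 3.475 (perimeter = 2·32·3.475·sin(180°/32) = 21.80 mm); Taking the first minus the rest: starting from the r=8.5 sphere, the r=3.5 sphere at (4.5, 3.5) partially overlaps it — only the 26.77 mm² overlap (of its 37.69 mm²) is removed, clipping the outline — boundary = 49.86 mm. So its perimeter = 49.86 mm. Layer 9 (z = 2.52): the r=8.5 sphere slices to a regular 32-gon of circumradius 6.041 (√(r²−h²) with h=5.98 from center) (perimeter = 2·32·6.041·sin(180°/32) = 37.89 mm); the r=3.5 sphere at (4.5, 3.5) contributes a regular 32-gon of circumradius √(3.5²−0.98²) = 3.360 (perimeter = 2·32·3.360·sin(180°/32) = 21.08 mm); After the difference (first − rest): starting from the r=8.5 sphere, the r=3.5 sphere at (4.5, 3.5) partially overlaps it — only the 17.61 mm² overlap (of its 35.24 mm²) is removed, clipping the outline — boundary = 40.14 mm. So its perimeter = 40.14 mm. Layer 14 is larger (49.86 vs 40.14 mm).

layer 14 (z = 3.92 mm)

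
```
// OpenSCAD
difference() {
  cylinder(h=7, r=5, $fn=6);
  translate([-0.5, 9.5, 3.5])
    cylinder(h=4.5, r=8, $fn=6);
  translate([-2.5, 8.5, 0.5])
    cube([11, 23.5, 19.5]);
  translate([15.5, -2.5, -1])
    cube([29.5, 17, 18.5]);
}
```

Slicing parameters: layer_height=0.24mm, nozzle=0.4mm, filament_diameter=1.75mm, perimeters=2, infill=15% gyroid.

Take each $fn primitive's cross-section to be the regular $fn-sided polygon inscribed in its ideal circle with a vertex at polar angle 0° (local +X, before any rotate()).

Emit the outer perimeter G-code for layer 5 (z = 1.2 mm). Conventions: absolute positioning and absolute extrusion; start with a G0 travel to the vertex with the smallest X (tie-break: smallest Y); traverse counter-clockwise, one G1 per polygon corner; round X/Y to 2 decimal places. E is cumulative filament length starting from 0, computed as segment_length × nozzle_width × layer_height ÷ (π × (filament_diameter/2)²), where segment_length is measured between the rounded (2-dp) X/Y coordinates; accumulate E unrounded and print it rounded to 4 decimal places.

G0 X-5.00 Y0.00 Z1.20
G1 X-2.50 Y-4.33 E0.1996
G1 X2.50 Y-4.33 E0.3991
G1 X5.00 Y0.00 E0.5987
G1 X2.50 Y4.33 E0.7982
G1 X-2.50 Y4.33 E0.9978
G1 X-5.00 Y0.00 E1.1973

At z = 1.2 mm: the cylinder: section is a regular 6-gon, circumradius r=5; the cylinder at (-0.5, 9.5) is not intersected at this z (z outside [3.5, 8]); the cube at (-2.5, 8.5) is present — its section is the full 11×23.5 rectangle; the 29.5×17 cube at (15.5, -2.5) contributes its full rectangle; Taking the first minus the rest: starting from the r=5 cylinder, the 11×23.5 cube at (-2.5, 8.5) misses the remaining region (no effect); the 29.5×17 cube at (15.5, -2.5) misses the remaining region (no effect) — 1 connected region. The outline is a single polygon with 6 vertices. Extrusion per mm of travel: 0.4 × 0.24 / (π × 0.875²) = 0.039912. Accumulating E over each segment gives final E = 1.1973.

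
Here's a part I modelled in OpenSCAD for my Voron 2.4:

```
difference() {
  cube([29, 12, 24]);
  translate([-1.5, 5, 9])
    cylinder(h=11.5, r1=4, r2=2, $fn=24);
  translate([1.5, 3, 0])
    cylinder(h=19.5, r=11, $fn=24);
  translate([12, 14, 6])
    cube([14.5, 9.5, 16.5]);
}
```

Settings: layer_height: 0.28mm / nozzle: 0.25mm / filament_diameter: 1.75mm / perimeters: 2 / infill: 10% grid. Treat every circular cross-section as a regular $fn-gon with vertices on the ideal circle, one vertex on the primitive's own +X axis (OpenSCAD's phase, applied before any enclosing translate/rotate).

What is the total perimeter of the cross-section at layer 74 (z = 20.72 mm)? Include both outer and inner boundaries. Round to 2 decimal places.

At z = 20.72 mm: the 29×12 cube contributes its full rectangle (perimeter 82.00 mm); the cone at (-1.5, 5) is not intersected at this z (z outside [9, 20.5]); the cylinder at (1.5, 3) does not reach this height (z outside [0, 19.5]); the cube at (12, 14) is present — its section is the full 14.5×9.5 rectangle (perimeter 48.00 mm); Subtracting the remaining from the first: starting from the 29×12 cube, the 14.5×9.5 cube at (12, 14) misses the remaining region (no effect) — boundary = 82.00 mm. Overall, the cross-section is a single solid region. Total boundary length (outer) = 82.00 mm.

82.00 mm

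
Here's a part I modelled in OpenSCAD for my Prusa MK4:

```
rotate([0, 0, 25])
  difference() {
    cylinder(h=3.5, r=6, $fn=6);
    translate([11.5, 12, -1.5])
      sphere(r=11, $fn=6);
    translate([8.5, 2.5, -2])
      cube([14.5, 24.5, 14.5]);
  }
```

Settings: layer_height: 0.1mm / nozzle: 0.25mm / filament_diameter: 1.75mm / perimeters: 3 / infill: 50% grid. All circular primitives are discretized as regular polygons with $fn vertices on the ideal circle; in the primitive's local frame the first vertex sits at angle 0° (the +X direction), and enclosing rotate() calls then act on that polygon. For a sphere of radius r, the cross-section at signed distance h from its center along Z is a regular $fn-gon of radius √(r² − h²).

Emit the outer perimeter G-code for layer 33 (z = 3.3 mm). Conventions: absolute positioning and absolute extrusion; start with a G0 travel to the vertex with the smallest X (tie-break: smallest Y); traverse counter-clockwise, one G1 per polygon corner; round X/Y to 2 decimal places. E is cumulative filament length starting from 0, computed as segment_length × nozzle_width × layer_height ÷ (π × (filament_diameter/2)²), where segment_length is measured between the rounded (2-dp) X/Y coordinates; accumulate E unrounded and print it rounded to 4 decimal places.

At z = 3.3 mm: the cylinder: section is a regular 6-gon, circumradius r=6; the r=11 sphere at (11.5, 12) contributes a regular 6-gon of circumradius √(11²−4.8²) = 9.897; the cube at (8.5, 2.5) is present — its section is the full 14.5×24.5 rectangle; Taking the first minus the rest: starting from the r=6 cylinder, the r=11 sphere at (11.5, 12) misses the remaining region (no effect); the 14.5×24.5 cube at (8.5, 2.5) misses the remaining region (no effect) — 1 connected region; (rotated 25° about Z; rotation is an isometry so areas/perimeters/island counts are preserved). The outline is a single polygon with 6 vertices. Extrusion per mm of travel: 0.25 × 0.1 / (π × 0.875²) = 0.010394. Accumulating E over each segment gives final E = 0.3742.

G0 X-5.44 Y-2.54 Z3.30
G1 X-0.52 Y-5.98 E0.0624
G1 X4.91 Y-3.44 E0.1247
G1 X5.44 Y2.54 E0.1871
G1 X0.52 Y5.98 E0.2495
G1 X-4.91 Y3.44 E0.3118
G1 X-5.44 Y-2.54 E0.3742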